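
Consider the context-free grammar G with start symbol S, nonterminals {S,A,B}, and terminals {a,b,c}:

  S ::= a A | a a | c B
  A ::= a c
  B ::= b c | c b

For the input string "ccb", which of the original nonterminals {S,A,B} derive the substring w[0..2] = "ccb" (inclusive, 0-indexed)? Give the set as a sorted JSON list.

CNF form of G:
  S -> T0 A | T0 T0 | T1 B
  A -> T0 T1
  B -> T1 T2 | T2 T1
  T0 -> a
  T1 -> c
  T2 -> b

Fill CYK table bottom-up (cells [i..j] with 0 ≤ i ≤ j ≤ 2 only):
  T[0,0] 'c' = {T1}  orig:{}
  T[1,1] 'c' = {T1}  orig:{}
  T[2,2] 'b' = {T2}  orig:{}
  T[0,1] 'cc' = ∅
  T[1,2] 'cb' = {B}
  T[0,2] 'ccb' = {S}

Original NTs in T[0,2] deriving "ccb": ["S"]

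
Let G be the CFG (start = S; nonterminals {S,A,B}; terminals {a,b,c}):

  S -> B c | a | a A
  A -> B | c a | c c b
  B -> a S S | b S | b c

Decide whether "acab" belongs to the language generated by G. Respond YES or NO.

Convert to CNF:
  S -> B T2 | T0 A | a
  A -> T0 X3 | T1 S | T1 T2 | T2 T0 | T2 X4
  B -> T0 X5 | T1 S | T1 T2
  T0 -> a
  T1 -> b
  T2 -> c
  X3 -> S S
  X4 -> T2 T1
  X5 -> S S

CYK fill:
  cell(0,0) a: {S,T0}  orig:{S}
  cell(1,1) c: {T2}  orig:{}
  cell(2,2) a: {S,T0}  orig:{S}
  cell(3,3) b: {T1}  orig:{}
  cell(0,1) ac: ∅
  cell(1,2) ca: {A}
  cell(2,3) ab: ∅
  cell(0,2) aca: {S}
  cell(1,3) cab: ∅
  cell(0,3) acab: ∅

S ∉ T[0,3] ⇒ NO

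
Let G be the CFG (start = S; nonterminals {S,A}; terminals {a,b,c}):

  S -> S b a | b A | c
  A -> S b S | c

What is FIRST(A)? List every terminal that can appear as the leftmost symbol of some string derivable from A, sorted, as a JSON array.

FIRST sets, iterate to fixpoint:
round 1:
  A via A→c: +{c}
  S via S→b A: +{b}
  S via S→c: +{c}
  FIRST(S)={b,c}  FIRST(A)={c}
round 2:
  A via A→S b S: +{b}
  FIRST(S)={b,c}  FIRST(A)={b,c}
round 3: (stable)
  FIRST(S)={b,c}  FIRST(A)={b,c}

FIRST(A) = ["b", "c"]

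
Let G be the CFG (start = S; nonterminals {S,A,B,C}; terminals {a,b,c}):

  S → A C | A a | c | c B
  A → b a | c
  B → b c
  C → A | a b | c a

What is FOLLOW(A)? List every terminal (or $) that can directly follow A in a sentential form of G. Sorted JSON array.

Compute FIRST by fixpoint:
round 1:
  A via A→b a: +{b}
  A via A→c: +{c}
  B via B→b c: +{b}
  C via C→A: +{b,c}
  C via C→a b: +{a}
  S via S→A C: +{b,c}
  FIRST[S]={b,c}  FIRST[A]={b,c}  FIRST[B]={b}  FIRST[C]={a,b,c}
round 2: (stable)
  FIRST[S]={b,c}  FIRST[A]={b,c}  FIRST[B]={b}  FIRST[C]={a,b,c}

FOLLOW iteration:
FOLLOW(S) := {$}
[1]
  S→A C: FOLLOW(A) ⊇ FIRST(C) = {a,b,c}; new: +{a,b,c}
  S→A C: FOLLOW(C) ⊇ FOLLOW(S) ⊇ {$}; new: +{$}
  S→c B: FOLLOW(B) ⊇ FOLLOW(S) ⊇ {$}; new: +{$}
  FOLLOW[S]={$}  FOLLOW[A]={a,b,c}  FOLLOW[B]={$}  FOLLOW[C]={$}
[2]
  C→A: FOLLOW(A) ⊇ FOLLOW(C) ⊇ {$}; new: +{$}
  FOLLOW[S]={$}  FOLLOW[A]={$,a,b,c}  FOLLOW[B]={$}  FOLLOW[C]={$}
[3] (no change)
  FOLLOW[S]={$}  FOLLOW[A]={$,a,b,c}  FOLLOW[B]={$}  FOLLOW[C]={$}

FOLLOW(A) = ["$", "a", "b", "c"]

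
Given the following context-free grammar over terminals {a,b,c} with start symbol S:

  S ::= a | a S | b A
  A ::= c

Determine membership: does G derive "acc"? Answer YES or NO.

Convert to CNF:
  S -> T0 S | T1 A | a
  A -> c
  T0 -> a
  T1 -> b

CYK table (by increasing span):
  T[0,0] 'a' = {S,T0}  orig:{S}
  T[1,1] 'c' = {A}
  T[2,2] 'c' = {A}
  T[0,1] 'ac' = ∅
  T[1,2] 'cc' = ∅
  T[0,2] 'acc' = ∅

S ∉ T[0,2] ⇒ NO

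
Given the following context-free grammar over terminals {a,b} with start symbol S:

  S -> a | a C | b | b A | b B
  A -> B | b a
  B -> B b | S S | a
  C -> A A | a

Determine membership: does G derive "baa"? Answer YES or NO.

Convert to CNF:
  S -> T0 A | T0 B | T1 C | a | b
  A -> B T0 | S S | T0 T1 | a
  B -> B T0 | S S | a
  C -> A A | a
  T0 -> b
  T1 -> a

CYK table (by increasing span):
  [0..0]={S,T0}  "b"  orig:{S}
  [1..1]={A,B,C,S,T1}  "a"  orig:{A,B,C,S}
  [2..2]={A,B,C,S,T1}  "a"  orig:{A,B,C,S}
  [0..1]={A,B,S}  "ba"
  [1..2]={A,B,C,S}  "aa"
  [0..2]={A,B,C,S}  "baa"

S ∈ T[0,2] ⇒ YES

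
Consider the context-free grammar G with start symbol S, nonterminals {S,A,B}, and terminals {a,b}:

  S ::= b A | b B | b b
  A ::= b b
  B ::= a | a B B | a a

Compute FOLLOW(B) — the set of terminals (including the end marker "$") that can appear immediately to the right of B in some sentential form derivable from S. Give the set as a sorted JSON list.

Compute FIRST by fixpoint:
[1]
  A via A→b b: +{b}
  B via B→a: +{a}
  S via S→b A: +{b}
  FIRST(S)={b}  FIRST(A)={b}  FIRST(B)={a}
[2] (stable)
  FIRST(S)={b}  FIRST(A)={b}  FIRST(B)={a}

Compute FOLLOW by fixpoint:
seed FOLLOW(S) with $
pass 1:
  B→a B B: FOLLOW(B) ⊇ FIRST(B) = {a}; new: +{a}
  S→b A: FOLLOW(A) ⊇ FOLLOW(S) ⊇ {$}; new: +{$}
  S→b B: FOLLOW(B) ⊇ FOLLOW(S) ⊇ {$}; new: +{$}
  S: {$}  A: {$}  B: {$,a}
pass 2: (no change)
  S: {$}  A: {$}  B: {$,a}

FOLLOW(B) = ["$", "a"]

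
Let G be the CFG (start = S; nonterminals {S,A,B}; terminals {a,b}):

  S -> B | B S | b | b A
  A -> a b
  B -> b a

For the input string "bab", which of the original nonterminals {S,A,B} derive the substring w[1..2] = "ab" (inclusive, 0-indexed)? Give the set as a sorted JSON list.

CNF form of G:
  S -> B S | T1 A | T1 T0 | b
  A -> T0 T1
  B -> T1 T0
  T0 -> a
  T1 -> b

Fill CYK table bottom-up, restricted to cells inside w[1..2]:
  cell(1,1) a: {T0}  orig:{}
  cell(2,2) b: {S,T1}  orig:{S}
  cell(1,2) ab: {A}

Original NTs in T[1,2] deriving "ab": ["A"]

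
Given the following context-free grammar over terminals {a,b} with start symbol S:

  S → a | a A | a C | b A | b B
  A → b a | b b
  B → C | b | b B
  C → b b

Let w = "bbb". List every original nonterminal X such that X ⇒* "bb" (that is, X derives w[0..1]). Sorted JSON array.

Convert to CNF:
  S -> T0 A | T0 B | T1 A | T1 C | a
  A -> T0 T0 | T0 T1
  B -> T0 B | T0 T0 | b
  C -> T0 T0
  T0 -> b
  T1 -> a

CYK fill (cells [i..j] with 0 ≤ i ≤ j ≤ 1 only):
  T[0,0] 'b' = {B,T0}  orig:{B}
  T[1,1] 'b' = {B,T0}  orig:{B}
  T[0,1] 'bb' = {A,B,C,S}

Original NTs in T[0,1] deriving "bb": ["A", "B", "C", "S"]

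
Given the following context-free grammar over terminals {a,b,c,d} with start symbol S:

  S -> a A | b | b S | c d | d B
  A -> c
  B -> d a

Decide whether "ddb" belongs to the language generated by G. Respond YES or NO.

CNF form of G:
  S -> T0 B | T1 A | T2 S | T3 T0 | b
  A -> c
  B -> T0 T1
  T0 -> d
  T1 -> a
  T2 -> b
  T3 -> c

CYK fill:
  T[0,0] 'd' = {T0}  orig:{}
  T[1,1] 'd' = {T0}  orig:{}
  T[2,2] 'b' = {S,T2}  orig:{S}
  T[0,1] 'dd' = ∅
  T[1,2] 'db' = ∅
  T[0,2] 'ddb' = ∅

S ∉ T[0,2] ⇒ NO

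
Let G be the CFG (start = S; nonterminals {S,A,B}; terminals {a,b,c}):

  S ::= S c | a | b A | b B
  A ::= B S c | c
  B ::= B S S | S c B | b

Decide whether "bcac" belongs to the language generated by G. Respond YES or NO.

CNF form of G:
  S -> S T0 | T1 A | T1 B | a
  A -> B X2 | c
  B -> B X3 | S X4 | b
  T0 -> c
  T1 -> b
  X2 -> S T0
  X3 -> S S
  X4 -> T0 B

CYK table (by increasing span):
  T[0,0] 'b' = {B,T1}  orig:{B}
  T[1,1] 'c' = {A,T0}  orig:{A}
  T[2,2] 'a' = {S}
  T[3,3] 'c' = {A,T0}  orig:{A}
  T[0,1] 'bc' = {S}
  T[1,2] 'ca' = ∅
  T[2,3] 'ac' = {S,X2}  orig:{S}
  T[0,2] 'bca' = {X3}  orig:{}
  T[1,3] 'cac' = ∅
  T[0,3] 'bcac' = {X3}  orig:{}

S ∉ T[0,3] ⇒ NO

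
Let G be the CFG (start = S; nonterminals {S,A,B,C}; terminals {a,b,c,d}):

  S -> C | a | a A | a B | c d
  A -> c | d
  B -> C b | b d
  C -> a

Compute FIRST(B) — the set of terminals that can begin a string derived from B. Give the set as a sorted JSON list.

FIRST iteration:
iter 1:
  A via A→c: +{c}
  A via A→d: +{d}
  B via B→b d: +{b}
  C via C→a: +{a}
  S via S→C: +{a}
  S via S→c d: +{c}
  FIRST[S]={a,c}  FIRST[A]={c,d}  FIRST[B]={b}  FIRST[C]={a}
iter 2:
  B via B→C b: +{a}
  FIRST[S]={a,c}  FIRST[A]={c,d}  FIRST[B]={a,b}  FIRST[C]={a}
iter 3: done
  FIRST[S]={a,c}  FIRST[A]={c,d}  FIRST[B]={a,b}  FIRST[C]={a}

FIRST(B) = ["a", "b"]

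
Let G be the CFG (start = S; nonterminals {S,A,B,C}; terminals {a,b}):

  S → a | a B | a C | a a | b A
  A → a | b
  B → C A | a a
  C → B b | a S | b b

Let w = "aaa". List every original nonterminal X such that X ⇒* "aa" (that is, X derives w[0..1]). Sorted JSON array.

CNF form of G:
  S -> T0 B | T0 C | T0 T0 | T1 A | a
  A -> a | b
  B -> C A | T0 T0
  C -> B T1 | T0 S | T1 T1
  T0 -> a
  T1 -> b

CYK table (by increasing span) (cells [i..j] with 0 ≤ i ≤ j ≤ 1 only):
  T[0,0] 'a' = {A,S,T0}  orig:{A,S}
  T[1,1] 'a' = {A,S,T0}  orig:{A,S}
  T[0,1] 'aa' = {B,C,S}

Original NTs in T[0,1] deriving "aa": ["B", "C", "S"]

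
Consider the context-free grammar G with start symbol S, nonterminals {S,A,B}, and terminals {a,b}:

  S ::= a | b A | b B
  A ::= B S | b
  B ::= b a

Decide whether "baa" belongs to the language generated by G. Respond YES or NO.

CNF form of G:
  S -> T0 A | T0 B | a
  A -> B S | b
  B -> T0 T1
  T0 -> b
  T1 -> a

Fill CYK table bottom-up:
  cell(0,0) b: {A,T0}  orig:{A}
  cell(1,1) a: {S,T1}  orig:{S}
  cell(2,2) a: {S,T1}  orig:{S}
  cell(0,1) ba: {B}
  cell(1,2) aa: ∅
  cell(0,2) baa: {A}

S ∉ T[0,2] ⇒ NO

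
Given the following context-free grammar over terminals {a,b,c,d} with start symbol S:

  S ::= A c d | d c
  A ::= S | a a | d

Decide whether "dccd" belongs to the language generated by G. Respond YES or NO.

Convert to CNF:
  S -> A X4 | T1 T0
  A -> A X3 | T1 T0 | T2 T2 | d
  T0 -> c
  T1 -> d
  T2 -> a
  X3 -> T0 T1
  X4 -> T0 T1

Fill CYK table bottom-up:
  T[0,0] 'd' = {A,T1}  orig:{A}
  T[1,1] 'c' = {T0}  orig:{}
  T[2,2] 'c' = {T0}  orig:{}
  T[3,3] 'd' = {A,T1}  orig:{A}
  T[0,1] 'dc' = {A,S}
  T[1,2] 'cc' = ∅
  T[2,3] 'cd' = {X3,X4}  orig:{}
  T[0,2] 'dcc' = ∅
  T[1,3] 'ccd' = ∅
  T[0,3] 'dccd' = {A,S}

S ∈ T[0,3] ⇒ YES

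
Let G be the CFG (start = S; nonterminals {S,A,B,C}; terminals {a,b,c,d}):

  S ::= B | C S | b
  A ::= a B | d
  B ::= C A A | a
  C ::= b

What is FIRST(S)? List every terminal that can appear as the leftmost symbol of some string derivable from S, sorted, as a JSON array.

FIRST iteration:
[1]
  A via A→a B: +{a}
  A via A→d: +{d}
  B via B→a: +{a}
  C via C→b: +{b}
  S via S→B: +{a}
  S via S→C S: +{b}
  FIRST[S]={a,b}  FIRST[A]={a,d}  FIRST[B]={a}  FIRST[C]={b}
[2]
  B via B→C A A: +{b}
  FIRST[S]={a,b}  FIRST[A]={a,d}  FIRST[B]={a,b}  FIRST[C]={b}
[3] (stable)
  FIRST[S]={a,b}  FIRST[A]={a,d}  FIRST[B]={a,b}  FIRST[C]={b}

FIRST(S) = ["a", "b"]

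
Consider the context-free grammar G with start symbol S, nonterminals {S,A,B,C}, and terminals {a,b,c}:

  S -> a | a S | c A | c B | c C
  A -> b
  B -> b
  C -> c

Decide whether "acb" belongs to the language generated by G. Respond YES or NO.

Convert to CNF:
  S -> T0 S | T1 A | T1 B | T1 C | a
  A -> b
  B -> b
  C -> c
  T0 -> a
  T1 -> c

Fill CYK table bottom-up:
  T[0,0] 'a' = {S,T0}  orig:{S}
  T[1,1] 'c' = {C,T1}  orig:{C}
  T[2,2] 'b' = {A,B}
  T[0,1] 'ac' = ∅
  T[1,2] 'cb' = {S}
  T[0,2] 'acb' = {S}

S ∈ T[0,2] ⇒ YES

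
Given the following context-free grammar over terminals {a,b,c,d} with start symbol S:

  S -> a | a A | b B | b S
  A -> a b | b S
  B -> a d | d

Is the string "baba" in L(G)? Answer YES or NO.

CNF form of G:
  S -> T0 A | T1 B | T1 S | a
  A -> T0 T1 | T1 S
  B -> T0 T2 | d
  T0 -> a
  T1 -> b
  T2 -> d

Fill CYK table bottom-up:
  T[0,0] 'b' = {T1}  orig:{}
  T[1,1] 'a' = {S,T0}  orig:{S}
  T[2,2] 'b' = {T1}  orig:{}
  T[3,3] 'a' = {S,T0}  orig:{S}
  T[0,1] 'ba' = {A,S}
  T[1,2] 'ab' = {A}
  T[2,3] 'ba' = {A,S}
  T[0,2] 'bab' = ∅
  T[1,3] 'aba' = {S}
  T[0,3] 'baba' = {A,S}

S ∈ T[0,3] ⇒ YES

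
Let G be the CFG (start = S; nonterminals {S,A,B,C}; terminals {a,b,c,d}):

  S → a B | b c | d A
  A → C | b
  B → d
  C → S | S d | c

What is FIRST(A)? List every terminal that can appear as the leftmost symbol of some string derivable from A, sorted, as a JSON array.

FIRST iteration:
iter 1:
  A via A→b: +{b}
  B via B→d: +{d}
  C via C→c: +{c}
  S via S→a B: +{a}
  S via S→b c: +{b}
  S via S→d A: +{d}
  FIRST[S]={a,b,d}  FIRST[A]={b}  FIRST[B]={d}  FIRST[C]={c}
iter 2:
  A via A→C: +{c}
  C via C→S: +{a,b,d}
  FIRST[S]={a,b,d}  FIRST[A]={b,c}  FIRST[B]={d}  FIRST[C]={a,b,c,d}
iter 3:
  A via A→C: +{a,d}
  FIRST[S]={a,b,d}  FIRST[A]={a,b,c,d}  FIRST[B]={d}  FIRST[C]={a,b,c,d}
iter 4: (stable)
  FIRST[S]={a,b,d}  FIRST[A]={a,b,c,d}  FIRST[B]={d}  FIRST[C]={a,b,c,d}

FIRST(A) = ["a", "b", "c", "d"]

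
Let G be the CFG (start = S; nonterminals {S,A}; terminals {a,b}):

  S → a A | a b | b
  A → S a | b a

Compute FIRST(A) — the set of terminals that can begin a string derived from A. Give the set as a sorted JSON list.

Compute FIRST by fixpoint:
pass 1:
  A via A→b a: +{b}
  S via S→a A: +{a}
  S via S→b: +{b}
  FIRST[S]={a,b}  FIRST[A]={b}
pass 2:
  A via A→S a: +{a}
  FIRST[S]={a,b}  FIRST[A]={a,b}
pass 3: done
  FIRST[S]={a,b}  FIRST[A]={a,b}

FIRST(A) = ["a", "b"]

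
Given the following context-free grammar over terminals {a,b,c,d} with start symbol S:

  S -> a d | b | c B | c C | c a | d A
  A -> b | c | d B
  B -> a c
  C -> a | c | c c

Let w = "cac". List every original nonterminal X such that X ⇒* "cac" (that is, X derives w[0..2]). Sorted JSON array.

CNF form of G:
  S -> T0 A | T1 T0 | T2 B | T2 C | T2 T1 | b
  A -> T0 B | b | c
  B -> T1 T2
  C -> T2 T2 | a | c
  T0 -> d
  T1 -> a
  T2 -> c

CYK table (by increasing span), restricted to cells inside w[0..2]:
  T[0,0] 'c' = {A,C,T2}  orig:{A,C}
  T[1,1] 'a' = {C,T1}  orig:{C}
  T[2,2] 'c' = {A,C,T2}  orig:{A,C}
  T[0,1] 'ca' = {S}
  T[1,2] 'ac' = {B}
  T[0,2] 'cac' = {S}

Original NTs in T[0,2] deriving "cac": ["S"]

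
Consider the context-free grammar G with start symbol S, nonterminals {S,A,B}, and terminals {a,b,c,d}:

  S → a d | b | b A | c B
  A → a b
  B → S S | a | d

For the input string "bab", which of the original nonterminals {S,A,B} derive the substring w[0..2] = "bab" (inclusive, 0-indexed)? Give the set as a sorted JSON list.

CNF form of G:
  S -> T0 T2 | T1 A | T3 B | b
  A -> T0 T1
  B -> S S | a | d
  T0 -> a
  T1 -> b
  T2 -> d
  T3 -> c

CYK table (by increasing span) — only the sub-triangle for w[0..2]:
  [0..0]={S,T1}  "b"  orig:{S}
  [1..1]={B,T0}  "a"  orig:{B}
  [2..2]={S,T1}  "b"  orig:{S}
  [0..1]=∅  "ba"
  [1..2]={A}  "ab"
  [0..2]={S}  "bab"

Original NTs in T[0,2] deriving "bab": ["S"]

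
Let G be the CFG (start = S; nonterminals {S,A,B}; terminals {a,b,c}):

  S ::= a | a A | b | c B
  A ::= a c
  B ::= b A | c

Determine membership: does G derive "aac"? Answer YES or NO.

Convert to CNF:
  S -> T0 A | T1 B | a | b
  A -> T0 T1
  B -> T2 A | c
  T0 -> a
  T1 -> c
  T2 -> b

CYK table (by increasing span):
  T[0,0] 'a' = {S,T0}  orig:{S}
  T[1,1] 'a' = {S,T0}  orig:{S}
  T[2,2] 'c' = {B,T1}  orig:{B}
  T[0,1] 'aa' = ∅
  T[1,2] 'ac' = {A}
  T[0,2] 'aac' = {S}

S ∈ T[0,2] ⇒ YES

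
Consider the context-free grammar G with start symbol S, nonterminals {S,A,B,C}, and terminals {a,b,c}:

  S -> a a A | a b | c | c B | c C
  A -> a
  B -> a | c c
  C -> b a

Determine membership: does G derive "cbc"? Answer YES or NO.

CNF form of G:
  S -> T0 B | T0 C | T2 T1 | T2 X3 | c
  A -> a
  B -> T0 T0 | a
  C -> T1 T2
  T0 -> c
  T1 -> b
  T2 -> a
  X3 -> T2 A

Fill CYK table bottom-up:
  T[0,0] 'c' = {S,T0}  orig:{S}
  T[1,1] 'b' = {T1}  orig:{}
  T[2,2] 'c' = {S,T0}  orig:{S}
  T[0,1] 'cb' = ∅
  T[1,2] 'bc' = ∅
  T[0,2] 'cbc' = ∅

S ∉ T[0,2] ⇒ NO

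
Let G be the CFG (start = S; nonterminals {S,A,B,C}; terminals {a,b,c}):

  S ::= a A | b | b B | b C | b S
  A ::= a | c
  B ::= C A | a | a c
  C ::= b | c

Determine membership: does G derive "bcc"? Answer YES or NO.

CNF form of G:
  S -> T0 A | T2 B | T2 C | T2 S | b
  A -> a | c
  B -> C A | T0 T1 | a
  C -> b | c
  T0 -> a
  T1 -> c
  T2 -> b

Fill CYK table bottom-up:
  cell(0,0) b: {C,S,T2}  orig:{C,S}
  cell(1,1) c: {A,C,T1}  orig:{A,C}
  cell(2,2) c: {A,C,T1}  orig:{A,C}
  cell(0,1) bc: {B,S}
  cell(1,2) cc: {B}
  cell(0,2) bcc: {S}

S ∈ T[0,2] ⇒ YES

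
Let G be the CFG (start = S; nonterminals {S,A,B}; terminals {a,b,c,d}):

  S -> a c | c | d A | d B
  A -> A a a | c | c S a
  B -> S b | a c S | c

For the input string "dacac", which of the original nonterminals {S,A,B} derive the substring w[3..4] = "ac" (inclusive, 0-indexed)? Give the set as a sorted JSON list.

CNF form of G:
  S -> T0 T1 | T3 A | T3 B | c
  A -> A X4 | T1 X5 | c
  B -> S T2 | T0 X6 | c
  T0 -> a
  T1 -> c
  T2 -> b
  T3 -> d
  X4 -> T0 T0
  X5 -> S T0
  X6 -> T1 S

Fill CYK table bottom-up — only the sub-triangle for w[3..4]:
  [3..3]={T0}  "a"  orig:{}
  [4..4]={A,B,S,T1}  "c"  orig:{A,B,S}
  [3..4]={S}  "ac"

Original NTs in T[3,4] deriving "ac": ["S"]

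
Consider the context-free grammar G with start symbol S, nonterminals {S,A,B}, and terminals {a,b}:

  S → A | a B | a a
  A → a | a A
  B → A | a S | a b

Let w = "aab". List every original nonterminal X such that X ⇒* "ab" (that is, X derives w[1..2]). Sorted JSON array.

CNF form of G:
  S -> T0 A | T0 B | T0 T0 | a
  A -> T0 A | a
  B -> T0 A | T0 S | T0 T1 | a
  T0 -> a
  T1 -> b

Fill CYK table bottom-up (cells [i..j] with 1 ≤ i ≤ j ≤ 2 only):
  T[1,1] 'a' = {A,B,S,T0}  orig:{A,B,S}
  T[2,2] 'b' = {T1}  orig:{}
  T[1,2] 'ab' = {B}

Original NTs in T[1,2] deriving "ab": ["B"]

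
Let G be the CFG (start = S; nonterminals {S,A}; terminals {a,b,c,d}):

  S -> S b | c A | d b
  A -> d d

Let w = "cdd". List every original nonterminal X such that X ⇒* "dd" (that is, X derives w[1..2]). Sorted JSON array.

CNF form of G:
  S -> S T1 | T0 T1 | T2 A
  A -> T0 T0
  T0 -> d
  T1 -> b
  T2 -> c

CYK table (by increasing span), restricted to cells inside w[1..2]:
  T[1,1] 'd' = {T0}  orig:{}
  T[2,2] 'd' = {T0}  orig:{}
  T[1,2] 'dd' = {A}

Original NTs in T[1,2] deriving "dd": ["A"]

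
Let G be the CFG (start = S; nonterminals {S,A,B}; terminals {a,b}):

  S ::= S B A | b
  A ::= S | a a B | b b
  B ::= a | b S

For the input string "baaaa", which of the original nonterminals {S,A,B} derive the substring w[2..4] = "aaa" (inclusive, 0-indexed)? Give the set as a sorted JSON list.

CNF form of G:
  S -> S X4 | b
  A -> S X2 | T0 X3 | T1 T1 | b
  B -> T1 S | a
  T0 -> a
  T1 -> b
  X2 -> B A
  X3 -> T0 B
  X4 -> B A

CYK table (by increasing span) (cells [i..j] with 2 ≤ i ≤ j ≤ 4 only):
  [2..2]={B,T0}  "a"  orig:{B}
  [3..3]={B,T0}  "a"  orig:{B}
  [4..4]={B,T0}  "a"  orig:{B}
  [2..3]={X3}  "aa"  orig:{}
  [3..4]={X3}  "aa"  orig:{}
  [2..4]={A}  "aaa"

Original NTs in T[2,4] deriving "aaa": ["A"]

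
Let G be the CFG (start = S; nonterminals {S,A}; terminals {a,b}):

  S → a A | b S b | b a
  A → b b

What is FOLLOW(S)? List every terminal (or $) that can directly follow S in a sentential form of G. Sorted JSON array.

FIRST iteration:
round 1:
  A via A→b b: +{b}
  S via S→a A: +{a}
  S via S→b S b: +{b}
  FIRST[S]={a,b}  FIRST[A]={b}
round 2: (stable)
  FIRST[S]={a,b}  FIRST[A]={b}

Compute FOLLOW by fixpoint:
initialize: $ ∈ FOLLOW(S)
round 1:
  S→a A: FOLLOW(A) ⊇ FOLLOW(S) ⊇ {$}; new: +{$}
  S→b S b: FOLLOW(S) ⊇ FIRST(b) = {b}; new: +{b}
  FOLLOW(S)={$,b}  FOLLOW(A)={$}
round 2:
  S→a A: FOLLOW(A) ⊇ FOLLOW(S) ⊇ {$,b}; new: +{b}
  FOLLOW(S)={$,b}  FOLLOW(A)={$,b}
round 3: (stable)
  FOLLOW(S)={$,b}  FOLLOW(A)={$,b}

FOLLOW(S) = ["$", "b"]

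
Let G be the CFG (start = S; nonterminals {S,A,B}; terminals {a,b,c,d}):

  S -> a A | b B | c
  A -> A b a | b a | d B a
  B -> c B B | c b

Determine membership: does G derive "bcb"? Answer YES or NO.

Convert to CNF:
  S -> T0 B | T1 A | c
  A -> A X4 | T0 T1 | T2 X5
  B -> T3 T0 | T3 X6
  T0 -> b
  T1 -> a
  T2 -> d
  T3 -> c
  X4 -> T0 T1
  X5 -> B T1
  X6 -> B B

CYK table (by increasing span):
  [0..0]={T0}  "b"  orig:{}
  [1..1]={S,T3}  "c"  orig:{S}
  [2..2]={T0}  "b"  orig:{}
  [0..1]=∅  "bc"
  [1..2]={B}  "cb"
  [0..2]={S}  "bcb"

S ∈ T[0,2] ⇒ YES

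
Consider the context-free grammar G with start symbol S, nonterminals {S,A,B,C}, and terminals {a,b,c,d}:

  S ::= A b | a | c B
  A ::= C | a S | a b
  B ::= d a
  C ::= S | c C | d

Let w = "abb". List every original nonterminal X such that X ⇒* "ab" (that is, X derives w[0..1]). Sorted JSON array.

Convert to CNF:
  S -> A T0 | T2 B | a
  A -> A T0 | T1 S | T1 T0 | T2 B | T2 C | a | d
  B -> T3 T1
  C -> A T0 | T2 B | T2 C | a | d
  T0 -> b
  T1 -> a
  T2 -> c
  T3 -> d

CYK fill (cells [i..j] with 0 ≤ i ≤ j ≤ 1 only):
  cell(0,0) a: {A,C,S,T1}  orig:{A,C,S}
  cell(1,1) b: {T0}  orig:{}
  cell(0,1) ab: {A,C,S}

Original NTs in T[0,1] deriving "ab": ["A", "C", "S"]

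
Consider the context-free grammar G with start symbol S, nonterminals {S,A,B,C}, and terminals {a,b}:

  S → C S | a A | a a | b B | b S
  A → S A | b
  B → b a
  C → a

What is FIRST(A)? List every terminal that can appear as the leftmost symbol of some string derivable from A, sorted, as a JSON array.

FIRST sets, iterate to fixpoint:
pass 1:
  A via A→b: +{b}
  B via B→b a: +{b}
  C via C→a: +{a}
  S via S→C S: +{a}
  S via S→b B: +{b}
  FIRST(S)={a,b}  FIRST(A)={b}  FIRST(B)={b}  FIRST(C)={a}
pass 2:
  A via A→S A: +{a}
  FIRST(S)={a,b}  FIRST(A)={a,b}  FIRST(B)={b}  FIRST(C)={a}
pass 3: — fixpoint
  FIRST(S)={a,b}  FIRST(A)={a,b}  FIRST(B)={b}  FIRST(C)={a}

FIRST(A) = ["a", "b"]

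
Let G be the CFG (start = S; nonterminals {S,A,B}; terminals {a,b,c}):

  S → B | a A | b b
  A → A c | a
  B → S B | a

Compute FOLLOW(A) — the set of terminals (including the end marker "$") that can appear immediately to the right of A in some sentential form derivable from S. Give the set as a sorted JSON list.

FIRST iteration:
[1]
  A via A→a: +{a}
  B via B→a: +{a}
  S via S→B: +{a}
  S via S→b b: +{b}
  S: {a,b}  A: {a}  B: {a}
[2]
  B via B→S B: +{b}
  S: {a,b}  A: {a}  B: {a,b}
[3] — fixpoint
  S: {a,b}  A: {a}  B: {a,b}

Compute FOLLOW by fixpoint:
FOLLOW(S) := {$}
iter 1:
  A→A c: FOLLOW(A) ⊇ FIRST(c) = {c}; new: +{c}
  B→S B: FOLLOW(S) ⊇ FIRST(B) = {a,b}; new: +{a,b}
  S→B: FOLLOW(B) ⊇ FOLLOW(S) ⊇ {$,a,b}; new: +{$,a,b}
  S→a A: FOLLOW(A) ⊇ FOLLOW(S) ⊇ {$,a,b}; new: +{$,a,b}
  S: {$,a,b}  A: {$,a,b,c}  B: {$,a,b}
iter 2: (stable)
  S: {$,a,b}  A: {$,a,b,c}  B: {$,a,b}

FOLLOW(A) = ["$", "a", "b", "c"]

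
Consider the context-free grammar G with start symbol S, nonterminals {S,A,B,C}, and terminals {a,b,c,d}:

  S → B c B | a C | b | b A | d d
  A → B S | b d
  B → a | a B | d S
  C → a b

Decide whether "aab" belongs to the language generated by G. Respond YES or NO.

Convert to CNF:
  S -> B X4 | T0 A | T1 T1 | T2 C | b
  A -> B S | T0 T1
  B -> T1 S | T2 B | a
  C -> T2 T0
  T0 -> b
  T1 -> d
  T2 -> a
  T3 -> c
  X4 -> T3 B

Fill CYK table bottom-up:
  T[0,0] 'a' = {B,T2}  orig:{B}
  T[1,1] 'a' = {B,T2}  orig:{B}
  T[2,2] 'b' = {S,T0}  orig:{S}
  T[0,1] 'aa' = {B}
  T[1,2] 'ab' = {A,C}
  T[0,2] 'aab' = {A,S}

S ∈ T[0,2] ⇒ YES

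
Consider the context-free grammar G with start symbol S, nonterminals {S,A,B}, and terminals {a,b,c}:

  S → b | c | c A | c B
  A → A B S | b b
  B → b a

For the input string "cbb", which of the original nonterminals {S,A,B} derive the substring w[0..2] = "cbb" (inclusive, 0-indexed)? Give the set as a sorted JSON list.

CNF form of G:
  S -> T2 A | T2 B | b | c
  A -> A X3 | T0 T0
  B -> T0 T1
  T0 -> b
  T1 -> a
  T2 -> c
  X3 -> B S

CYK fill (cells [i..j] with 0 ≤ i ≤ j ≤ 2 only):
  cell(0,0) c: {S,T2}  orig:{S}
  cell(1,1) b: {S,T0}  orig:{S}
  cell(2,2) b: {S,T0}  orig:{S}
  cell(0,1) cb: ∅
  cell(1,2) bb: {A}
  cell(0,2) cbb: {S}

Original NTs in T[0,2] deriving "cbb": ["S"]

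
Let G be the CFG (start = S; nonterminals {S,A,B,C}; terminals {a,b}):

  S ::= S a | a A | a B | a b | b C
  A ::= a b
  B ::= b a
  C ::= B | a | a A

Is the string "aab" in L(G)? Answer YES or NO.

CNF form of G:
  S -> S T0 | T0 A | T0 B | T0 T1 | T1 C
  A -> T0 T1
  B -> T1 T0
  C -> T0 A | T1 T0 | a
  T0 -> a
  T1 -> b

Fill CYK table bottom-up:
  [0..0]={C,T0}  "a"  orig:{C}
  [1..1]={C,T0}  "a"  orig:{C}
  [2..2]={T1}  "b"  orig:{}
  [0..1]=∅  "aa"
  [1..2]={A,S}  "ab"
  [0..2]={C,S}  "aab"

S ∈ T[0,2] ⇒ YES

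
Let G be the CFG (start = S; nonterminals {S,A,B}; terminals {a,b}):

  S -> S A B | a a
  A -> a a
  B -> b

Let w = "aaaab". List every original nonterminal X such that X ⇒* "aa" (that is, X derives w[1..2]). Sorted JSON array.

Convert to CNF:
  S -> S X1 | T0 T0
  A -> T0 T0
  B -> b
  T0 -> a
  X1 -> A B

Fill CYK table bottom-up — only the sub-triangle for w[1..2]:
  T[1,1] 'a' = {T0}  orig:{}
  T[2,2] 'a' = {T0}  orig:{}
  T[1,2] 'aa' = {A,S}

Original NTs in T[1,2] deriving "aa": ["A", "S"]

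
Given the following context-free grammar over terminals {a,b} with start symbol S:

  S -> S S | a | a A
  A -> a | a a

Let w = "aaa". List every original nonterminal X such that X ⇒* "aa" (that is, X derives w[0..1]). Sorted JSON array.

CNF form of G:
  S -> S S | T0 A | a
  A -> T0 T0 | a
  T0 -> a

CYK fill — only the sub-triangle for w[0..1]:
  [0..0]={A,S,T0}  "a"  orig:{A,S}
  [1..1]={A,S,T0}  "a"  orig:{A,S}
  [0..1]={A,S}  "aa"

Original NTs in T[0,1] deriving "aa": ["A", "S"]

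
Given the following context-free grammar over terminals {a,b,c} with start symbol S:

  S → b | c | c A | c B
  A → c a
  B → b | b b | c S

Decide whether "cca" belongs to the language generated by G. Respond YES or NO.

CNF form of G:
  S -> T0 A | T0 B | b | c
  A -> T0 T1
  B -> T0 S | T2 T2 | b
  T0 -> c
  T1 -> a
  T2 -> b

CYK fill:
  [0..0]={S,T0}  "c"  orig:{S}
  [1..1]={S,T0}  "c"  orig:{S}
  [2..2]={T1}  "a"  orig:{}
  [0..1]={B}  "cc"
  [1..2]={A}  "ca"
  [0..2]={S}  "cca"

S ∈ T[0,2] ⇒ YES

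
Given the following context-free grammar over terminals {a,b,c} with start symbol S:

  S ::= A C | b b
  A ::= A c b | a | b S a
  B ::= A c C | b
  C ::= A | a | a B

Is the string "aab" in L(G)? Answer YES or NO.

CNF form of G:
  S -> A C | T1 T1
  A -> A X3 | T1 X4 | a
  B -> A X5 | b
  C -> A X6 | T1 X7 | T2 B | a
  T0 -> c
  T1 -> b
  T2 -> a
  X3 -> T0 T1
  X4 -> S T2
  X5 -> T0 C
  X6 -> T0 T1
  X7 -> S T2

Fill CYK table bottom-up:
  [0..0]={A,C,T2}  "a"  orig:{A,C}
  [1..1]={A,C,T2}  "a"  orig:{A,C}
  [2..2]={B,T1}  "b"  orig:{B}
  [0..1]={S}  "aa"
  [1..2]={C}  "ab"
  [0..2]={S}  "aab"

S ∈ T[0,2] ⇒ YES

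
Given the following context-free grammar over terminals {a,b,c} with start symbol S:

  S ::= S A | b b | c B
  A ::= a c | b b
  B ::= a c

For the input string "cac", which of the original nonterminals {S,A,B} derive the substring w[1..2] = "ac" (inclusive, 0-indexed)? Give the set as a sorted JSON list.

Convert to CNF:
  S -> S A | T1 B | T2 T2
  A -> T0 T1 | T2 T2
  B -> T0 T1
  T0 -> a
  T1 -> c
  T2 -> b

CYK table (by increasing span), restricted to cells inside w[1..2]:
  cell(1,1) a: {T0}  orig:{}
  cell(2,2) c: {T1}  orig:{}
  cell(1,2) ac: {A,B}

Original NTs in T[1,2] deriving "ac": ["A", "B"]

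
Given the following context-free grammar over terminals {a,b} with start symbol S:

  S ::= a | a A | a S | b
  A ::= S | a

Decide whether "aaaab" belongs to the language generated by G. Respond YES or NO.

CNF form of G:
  S -> T0 A | T0 S | a | b
  A -> T0 A | T0 S | a | b
  T0 -> a

CYK table (by increasing span):
  T[0,0] 'a' = {A,S,T0}  orig:{A,S}
  T[1,1] 'a' = {A,S,T0}  orig:{A,S}
  T[2,2] 'a' = {A,S,T0}  orig:{A,S}
  T[3,3] 'a' = {A,S,T0}  orig:{A,S}
  T[4,4] 'b' = {A,S}
  T[0,1] 'aa' = {A,S}
  T[1,2] 'aa' = {A,S}
  T[2,3] 'aa' = {A,S}
  T[3,4] 'ab' = {A,S}
  T[0,2] 'aaa' = {A,S}
  T[1,3] 'aaa' = {A,S}
  T[2,4] 'aab' = {A,S}
  T[0,3] 'aaaa' = {A,S}
  T[1,4] 'aaab' = {A,S}
  T[0,4] 'aaaab' = {A,S}

S ∈ T[0,4] ⇒ YES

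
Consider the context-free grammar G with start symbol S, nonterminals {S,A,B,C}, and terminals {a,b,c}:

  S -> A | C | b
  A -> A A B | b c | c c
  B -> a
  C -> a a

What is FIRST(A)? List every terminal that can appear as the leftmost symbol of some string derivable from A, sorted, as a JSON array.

Compute FIRST by fixpoint:
[1]
  A via A→b c: +{b}
  A via A→c c: +{c}
  B via B→a: +{a}
  C via C→a a: +{a}
  S via S→A: +{b,c}
  S via S→C: +{a}
  FIRST(S)={a,b,c}  FIRST(A)={b,c}  FIRST(B)={a}  FIRST(C)={a}
[2] (stable)
  FIRST(S)={a,b,c}  FIRST(A)={b,c}  FIRST(B)={a}  FIRST(C)={a}

FIRST(A) = ["b", "c"]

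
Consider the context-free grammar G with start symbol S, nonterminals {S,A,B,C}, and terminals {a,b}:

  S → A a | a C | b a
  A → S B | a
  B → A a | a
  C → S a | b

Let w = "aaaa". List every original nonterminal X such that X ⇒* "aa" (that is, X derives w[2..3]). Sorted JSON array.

CNF form of G:
  S -> A T0 | T0 C | T1 T0
  A -> S B | a
  B -> A T0 | a
  C -> S T0 | b
  T0 -> a
  T1 -> b

Fill CYK table bottom-up — only the sub-triangle for w[2..3]:
  cell(2,2) a: {A,B,T0}  orig:{A,B}
  cell(3,3) a: {A,B,T0}  orig:{A,B}
  cell(2,3) aa: {B,S}

Original NTs in T[2,3] deriving "aa": ["B", "S"]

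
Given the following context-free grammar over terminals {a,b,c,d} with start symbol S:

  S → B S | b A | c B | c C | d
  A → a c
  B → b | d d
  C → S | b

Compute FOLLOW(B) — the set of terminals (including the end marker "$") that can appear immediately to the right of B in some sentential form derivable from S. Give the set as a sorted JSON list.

FIRST sets, iterate to fixpoint:
round 1:
  A via A→a c: +{a}
  B via B→b: +{b}
  B via B→d d: +{d}
  C via C→b: +{b}
  S via S→B S: +{b,d}
  S via S→c B: +{c}
  FIRST(S)={b,c,d}  FIRST(A)={a}  FIRST(B)={b,d}  FIRST(C)={b}
round 2:
  C via C→S: +{c,d}
  FIRST(S)={b,c,d}  FIRST(A)={a}  FIRST(B)={b,d}  FIRST(C)={b,c,d}
round 3: done
  FIRST(S)={b,c,d}  FIRST(A)={a}  FIRST(B)={b,d}  FIRST(C)={b,c,d}

FOLLOW sets:
seed FOLLOW(S) with $
round 1:
  S→B S: FOLLOW(B) ⊇ FIRST(S) = {b,c,d}; new: +{b,c,d}
  S→b A: FOLLOW(A) ⊇ FOLLOW(S) ⊇ {$}; new: +{$}
  S→c B: FOLLOW(B) ⊇ FOLLOW(S) ⊇ {$}; new: +{$}
  S→c C: FOLLOW(C) ⊇ FOLLOW(S) ⊇ {$}; new: +{$}
  FOLLOW[S]={$}  FOLLOW[A]={$}  FOLLOW[B]={$,b,c,d}  FOLLOW[C]={$}
round 2: (no change)
  FOLLOW[S]={$}  FOLLOW[A]={$}  FOLLOW[B]={$,b,c,d}  FOLLOW[C]={$}

FOLLOW(B) = ["$", "b", "c", "d"]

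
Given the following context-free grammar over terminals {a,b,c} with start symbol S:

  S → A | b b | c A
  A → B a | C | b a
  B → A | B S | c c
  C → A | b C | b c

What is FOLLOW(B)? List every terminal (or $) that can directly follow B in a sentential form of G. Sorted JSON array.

FIRST iteration:
pass 1:
  A via A→b a: +{b}
  B via B→A: +{b}
  B via B→c c: +{c}
  C via C→A: +{b}
  S via S→A: +{b}
  S via S→c A: +{c}
  S: {b,c}  A: {b}  B: {b,c}  C: {b}
pass 2:
  A via A→B a: +{c}
  C via C→A: +{c}
  S: {b,c}  A: {b,c}  B: {b,c}  C: {b,c}
pass 3: (stable)
  S: {b,c}  A: {b,c}  B: {b,c}  C: {b,c}

FOLLOW sets:
FOLLOW(S) := {$}
[1]
  A→B a: FOLLOW(B) ⊇ FIRST(a) = {a}; new: +{a}
  B→A: FOLLOW(A) ⊇ FOLLOW(B) ⊇ {a}; new: +{a}
  B→B S: FOLLOW(B) ⊇ FIRST(S) = {b,c}; new: +{b,c}
  B→B S: FOLLOW(S) ⊇ FOLLOW(B) ⊇ {a,b,c}; new: +{a,b,c}
  S→A: FOLLOW(A) ⊇ FOLLOW(S) ⊇ {$,a,b,c}; new: +{$,b,c}
  FOLLOW[S]={$,a,b,c}  FOLLOW[A]={$,a,b,c}  FOLLOW[B]={a,b,c}  FOLLOW[C]={}
[2]
  A→C: FOLLOW(C) ⊇ FOLLOW(A) ⊇ {$,a,b,c}; new: +{$,a,b,c}
  FOLLOW[S]={$,a,b,c}  FOLLOW[A]={$,a,b,c}  FOLLOW[B]={a,b,c}  FOLLOW[C]={$,a,b,c}
[3] (no change)
  FOLLOW[S]={$,a,b,c}  FOLLOW[A]={$,a,b,c}  FOLLOW[B]={a,b,c}  FOLLOW[C]={$,a,b,c}

FOLLOW(B) = ["a", "b", "c"]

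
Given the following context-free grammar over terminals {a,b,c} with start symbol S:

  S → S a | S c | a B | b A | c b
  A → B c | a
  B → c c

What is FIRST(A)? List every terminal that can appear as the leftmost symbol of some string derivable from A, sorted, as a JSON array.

Compute FIRST by fixpoint:
iter 1:
  A via A→a: +{a}
  B via B→c c: +{c}
  S via S→a B: +{a}
  S via S→b A: +{b}
  S via S→c b: +{c}
  S: {a,b,c}  A: {a}  B: {c}
iter 2:
  A via A→B c: +{c}
  S: {a,b,c}  A: {a,c}  B: {c}
iter 3: (stable)
  S: {a,b,c}  A: {a,c}  B: {c}

FIRST(A) = ["a", "c"]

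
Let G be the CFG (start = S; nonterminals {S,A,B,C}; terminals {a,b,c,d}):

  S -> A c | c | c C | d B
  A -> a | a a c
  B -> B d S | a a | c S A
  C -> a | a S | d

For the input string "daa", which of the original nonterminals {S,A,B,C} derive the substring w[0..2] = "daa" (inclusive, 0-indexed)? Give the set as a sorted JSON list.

Convert to CNF:
  S -> A T1 | T1 C | T2 B | c
  A -> T0 X3 | a
  B -> B X4 | T0 T0 | T1 X5
  C -> T0 S | a | d
  T0 -> a
  T1 -> c
  T2 -> d
  X3 -> T0 T1
  X4 -> T2 S
  X5 -> S A

CYK table (by increasing span), restricted to cells inside w[0..2]:
  [0..0]={C,T2}  "d"  orig:{C}
  [1..1]={A,C,T0}  "a"  orig:{A,C}
  [2..2]={A,C,T0}  "a"  orig:{A,C}
  [0..1]=∅  "da"
  [1..2]={B}  "aa"
  [0..2]={S}  "daa"

Original NTs in T[0,2] deriving "daa": ["S"]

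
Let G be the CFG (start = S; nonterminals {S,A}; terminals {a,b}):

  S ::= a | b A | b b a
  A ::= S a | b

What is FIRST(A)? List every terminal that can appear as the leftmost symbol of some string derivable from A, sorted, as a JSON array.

Compute FIRST by fixpoint:
pass 1:
  A via A→b: +{b}
  S via S→a: +{a}
  S via S→b A: +{b}
  FIRST(S)={a,b}  FIRST(A)={b}
pass 2:
  A via A→S a: +{a}
  FIRST(S)={a,b}  FIRST(A)={a,b}
pass 3: — fixpoint
  FIRST(S)={a,b}  FIRST(A)={a,b}

FIRST(A) = ["a", "b"]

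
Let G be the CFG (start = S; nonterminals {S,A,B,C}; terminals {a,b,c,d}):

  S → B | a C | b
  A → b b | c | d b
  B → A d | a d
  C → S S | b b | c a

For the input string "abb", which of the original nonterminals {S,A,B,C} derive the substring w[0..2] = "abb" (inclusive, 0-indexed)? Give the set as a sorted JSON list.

Convert to CNF:
  S -> A T1 | T2 C | T2 T1 | b
  A -> T0 T0 | T1 T0 | c
  B -> A T1 | T2 T1
  C -> S S | T0 T0 | T3 T2
  T0 -> b
  T1 -> d
  T2 -> a
  T3 -> c

CYK fill — only the sub-triangle for w[0..2]:
  cell(0,0) a: {T2}  orig:{}
  cell(1,1) b: {S,T0}  orig:{S}
  cell(2,2) b: {S,T0}  orig:{S}
  cell(0,1) ab: ∅
  cell(1,2) bb: {A,C}
  cell(0,2) abb: {S}

Original NTs in T[0,2] deriving "abb": ["S"]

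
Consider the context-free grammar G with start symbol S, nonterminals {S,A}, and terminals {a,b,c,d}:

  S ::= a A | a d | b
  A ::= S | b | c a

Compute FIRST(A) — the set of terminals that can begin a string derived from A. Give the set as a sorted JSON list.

FIRST sets, iterate to fixpoint:
round 1:
  A via A→b: +{b}
  A via A→c a: +{c}
  S via S→a A: +{a}
  S via S→b: +{b}
  FIRST[S]={a,b}  FIRST[A]={b,c}
round 2:
  A via A→S: +{a}
  FIRST[S]={a,b}  FIRST[A]={a,b,c}
round 3: done
  FIRST[S]={a,b}  FIRST[A]={a,b,c}

FIRST(A) = ["a", "b", "c"]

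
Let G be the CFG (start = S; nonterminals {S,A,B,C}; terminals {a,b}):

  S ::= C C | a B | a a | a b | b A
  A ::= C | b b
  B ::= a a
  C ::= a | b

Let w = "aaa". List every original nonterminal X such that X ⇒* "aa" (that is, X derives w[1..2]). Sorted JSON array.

CNF form of G:
  S -> C C | T0 A | T1 B | T1 T0 | T1 T1
  A -> T0 T0 | a | b
  B -> T1 T1
  C -> a | b
  T0 -> b
  T1 -> a

CYK table (by increasing span) (cells [i..j] with 1 ≤ i ≤ j ≤ 2 only):
  [1..1]={A,C,T1}  "a"  orig:{A,C}
  [2..2]={A,C,T1}  "a"  orig:{A,C}
  [1..2]={B,S}  "aa"

Original NTs in T[1,2] deriving "aa": ["B", "S"]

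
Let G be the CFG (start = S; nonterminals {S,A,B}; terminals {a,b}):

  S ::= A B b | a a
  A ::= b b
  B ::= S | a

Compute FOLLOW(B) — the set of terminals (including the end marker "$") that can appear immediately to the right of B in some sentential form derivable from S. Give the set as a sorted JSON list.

FIRST sets, iterate to fixpoint:
iter 1:
  A via A→b b: +{b}
  B via B→a: +{a}
  S via S→A B b: +{b}
  S via S→a a: +{a}
  S: {a,b}  A: {b}  B: {a}
iter 2:
  B via B→S: +{b}
  S: {a,b}  A: {b}  B: {a,b}
iter 3: (no change)
  S: {a,b}  A: {b}  B: {a,b}

Compute FOLLOW by fixpoint:
initialize: $ ∈ FOLLOW(S)
pass 1:
  S→A B b: FOLLOW(A) ⊇ FIRST(B) = {a,b}; new: +{a,b}
  S→A B b: FOLLOW(B) ⊇ FIRST(b) = {b}; new: +{b}
  S: {$}  A: {a,b}  B: {b}
pass 2:
  B→S: FOLLOW(S) ⊇ FOLLOW(B) ⊇ {b}; new: +{b}
  S: {$,b}  A: {a,b}  B: {b}
pass 3: (no change)
  S: {$,b}  A: {a,b}  B: {b}

FOLLOW(B) = ["b"]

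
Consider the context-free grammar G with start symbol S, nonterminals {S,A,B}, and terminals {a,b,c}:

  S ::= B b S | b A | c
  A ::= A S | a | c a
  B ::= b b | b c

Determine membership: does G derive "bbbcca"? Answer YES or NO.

Convert to CNF:
  S -> B X3 | T2 A | c
  A -> A S | T0 T1 | a
  B -> T2 T0 | T2 T2
  T0 -> c
  T1 -> a
  T2 -> b
  X3 -> T2 S

CYK fill:
  [0..0]={T2}  "b"  orig:{}
  [1..1]={T2}  "b"  orig:{}
  [2..2]={T2}  "b"  orig:{}
  [3..3]={S,T0}  "c"  orig:{S}
  [4..4]={S,T0}  "c"  orig:{S}
  [5..5]={A,T1}  "a"  orig:{A}
  [0..1]={B}  "bb"
  [1..2]={B}  "bb"
  [2..3]={B,X3}  "bc"  orig:{B}
  [3..4]=∅  "cc"
  [4..5]={A}  "ca"
  [0..2]=∅  "bbb"
  [1..3]=∅  "bbc"
  [2..4]=∅  "bcc"
  [3..5]=∅  "cca"
  [0..3]={S}  "bbbc"
  [1..4]=∅  "bbcc"
  [2..5]=∅  "bcca"
  [0..4]=∅  "bbbcc"
  [1..5]=∅  "bbcca"
  [0..5]=∅  "bbbcca"

S ∉ T[0,5] ⇒ NO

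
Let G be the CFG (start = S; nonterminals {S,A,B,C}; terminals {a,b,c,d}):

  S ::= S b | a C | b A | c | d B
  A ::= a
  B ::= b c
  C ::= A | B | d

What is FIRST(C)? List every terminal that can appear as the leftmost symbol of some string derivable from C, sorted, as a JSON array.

FIRST iteration:
iter 1:
  A via A→a: +{a}
  B via B→b c: +{b}
  C via C→A: +{a}
  C via C→B: +{b}
  C via C→d: +{d}
  S via S→a C: +{a}
  S via S→b A: +{b}
  S via S→c: +{c}
  S via S→d B: +{d}
  FIRST[S]={a,b,c,d}  FIRST[A]={a}  FIRST[B]={b}  FIRST[C]={a,b,d}
iter 2: (stable)
  FIRST[S]={a,b,c,d}  FIRST[A]={a}  FIRST[B]={b}  FIRST[C]={a,b,d}

FIRST(C) = ["a", "b", "d"]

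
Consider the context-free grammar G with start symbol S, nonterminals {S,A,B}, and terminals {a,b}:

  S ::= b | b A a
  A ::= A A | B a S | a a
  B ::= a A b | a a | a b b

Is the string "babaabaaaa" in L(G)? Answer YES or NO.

CNF form of G:
  S -> T1 X5 | b
  A -> A A | B X2 | T0 T0
  B -> T0 T0 | T0 X3 | T0 X4
  T0 -> a
  T1 -> b
  X2 -> T0 S
  X3 -> A T1
  X4 -> T1 T1
  X5 -> A T0

Fill CYK table bottom-up:
  cell(0,0) b: {S,T1}  orig:{S}
  cell(1,1) a: {T0}  orig:{}
  cell(2,2) b: {S,T1}  orig:{S}
  cell(3,3) a: {T0}  orig:{}
  cell(4,4) a: {T0}  orig:{}
  cell(5,5) b: {S,T1}  orig:{S}
  cell(6,6) a: {T0}  orig:{}
  cell(7,7) a: {T0}  orig:{}
  cell(8,8) a: {T0}  orig:{}
  cell(9,9) a: {T0}  orig:{}
  cell(0,1) ba: ∅
  cell(1,2) ab: {X2}  orig:{}
  cell(2,3) ba: ∅
  cell(3,4) aa: {A,B}
  cell(4,5) ab: {X2}  orig:{}
  cell(5,6) ba: ∅
  cell(6,7) aa: {A,B}
  cell(7,8) aa: {A,B}
  cell(8,9) aa: {A,B}
  cell(0,2) bab: ∅
  cell(1,3) aba: ∅
  cell(2,4) baa: ∅
  cell(3,5) aab: {X3}  orig:{}
  cell(4,6) aba: ∅
  cell(5,7) baa: ∅
  cell(6,8) aaa: {X5}  orig:{}
  cell(7,9) aaa: {X5}  orig:{}
  cell(0,3) baba: ∅
  cell(1,4) abaa: ∅
  cell(2,5) baab: ∅
  cell(3,6) aaba: ∅
  cell(4,7) abaa: ∅
  cell(5,8) baaa: {S}
  cell(6,9) aaaa: {A}
  cell(0,4) babaa: ∅
  cell(1,5) abaab: ∅
  cell(2,6) baaba: ∅
  cell(3,7) aabaa: ∅
  cell(4,8) abaaa: {X2}  orig:{}
  cell(5,9) baaaa: ∅
  cell(0,5) babaab: ∅
  cell(1,6) abaaba: ∅
  cell(2,7) baabaa: ∅
  cell(3,8) aabaaa: ∅
  cell(4,9) abaaaa: ∅
  cell(0,6) babaaba: ∅
  cell(1,7) abaabaa: ∅
  cell(2,8) baabaaa: ∅
  cell(3,9) aabaaaa: ∅
  cell(0,7) babaabaa: ∅
  cell(1,8) abaabaaa: ∅
  cell(2,9) baabaaaa: ∅
  cell(0,8) babaabaaa: ∅
  cell(1,9) abaabaaaa: ∅
  cell(0,9) babaabaaaa: ∅

S ∉ T[0,9] ⇒ NO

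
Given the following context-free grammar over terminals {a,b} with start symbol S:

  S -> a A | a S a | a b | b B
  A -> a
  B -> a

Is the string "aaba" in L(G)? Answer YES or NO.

CNF form of G:
  S -> T0 A | T0 T1 | T0 X2 | T1 B
  A -> a
  B -> a
  T0 -> a
  T1 -> b
  X2 -> S T0

CYK fill:
  T[0,0] 'a' = {A,B,T0}  orig:{A,B}
  T[1,1] 'a' = {A,B,T0}  orig:{A,B}
  T[2,2] 'b' = {T1}  orig:{}
  T[3,3] 'a' = {A,B,T0}  orig:{A,B}
  T[0,1] 'aa' = {S}
  T[1,2] 'ab' = {S}
  T[2,3] 'ba' = {S}
  T[0,2] 'aab' = ∅
  T[1,3] 'aba' = {X2}  orig:{}
  T[0,3] 'aaba' = {S}

S ∈ T[0,3] ⇒ YES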